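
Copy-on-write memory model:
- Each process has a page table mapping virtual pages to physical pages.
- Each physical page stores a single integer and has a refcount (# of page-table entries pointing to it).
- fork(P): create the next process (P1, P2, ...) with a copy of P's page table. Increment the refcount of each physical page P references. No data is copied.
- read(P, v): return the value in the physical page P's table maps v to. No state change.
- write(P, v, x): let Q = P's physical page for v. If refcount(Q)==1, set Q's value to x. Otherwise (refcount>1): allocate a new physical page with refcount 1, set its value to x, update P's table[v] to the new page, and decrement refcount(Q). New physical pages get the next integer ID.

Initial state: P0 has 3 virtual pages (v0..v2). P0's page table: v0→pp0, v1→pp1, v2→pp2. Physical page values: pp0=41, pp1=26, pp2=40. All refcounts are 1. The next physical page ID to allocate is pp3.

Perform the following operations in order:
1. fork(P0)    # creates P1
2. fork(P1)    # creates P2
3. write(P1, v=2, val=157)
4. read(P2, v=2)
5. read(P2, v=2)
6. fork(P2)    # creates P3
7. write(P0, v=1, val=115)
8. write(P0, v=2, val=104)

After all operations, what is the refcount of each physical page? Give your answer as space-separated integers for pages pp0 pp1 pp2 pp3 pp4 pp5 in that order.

Op 1: fork(P0) -> P1. 3 ppages; refcounts: pp0:2 pp1:2 pp2:2
Op 2: fork(P1) -> P2. 3 ppages; refcounts: pp0:3 pp1:3 pp2:3
Op 3: write(P1, v2, 157). refcount(pp2)=3>1 -> COPY to pp3. 4 ppages; refcounts: pp0:3 pp1:3 pp2:2 pp3:1
Op 4: read(P2, v2) -> 40. No state change.
Op 5: read(P2, v2) -> 40. No state change.
Op 6: fork(P2) -> P3. 4 ppages; refcounts: pp0:4 pp1:4 pp2:3 pp3:1
Op 7: write(P0, v1, 115). refcount(pp1)=4>1 -> COPY to pp4. 5 ppages; refcounts: pp0:4 pp1:3 pp2:3 pp3:1 pp4:1
Op 8: write(P0, v2, 104). refcount(pp2)=3>1 -> COPY to pp5. 6 ppages; refcounts: pp0:4 pp1:3 pp2:2 pp3:1 pp4:1 pp5:1

Answer: 4 3 2 1 1 1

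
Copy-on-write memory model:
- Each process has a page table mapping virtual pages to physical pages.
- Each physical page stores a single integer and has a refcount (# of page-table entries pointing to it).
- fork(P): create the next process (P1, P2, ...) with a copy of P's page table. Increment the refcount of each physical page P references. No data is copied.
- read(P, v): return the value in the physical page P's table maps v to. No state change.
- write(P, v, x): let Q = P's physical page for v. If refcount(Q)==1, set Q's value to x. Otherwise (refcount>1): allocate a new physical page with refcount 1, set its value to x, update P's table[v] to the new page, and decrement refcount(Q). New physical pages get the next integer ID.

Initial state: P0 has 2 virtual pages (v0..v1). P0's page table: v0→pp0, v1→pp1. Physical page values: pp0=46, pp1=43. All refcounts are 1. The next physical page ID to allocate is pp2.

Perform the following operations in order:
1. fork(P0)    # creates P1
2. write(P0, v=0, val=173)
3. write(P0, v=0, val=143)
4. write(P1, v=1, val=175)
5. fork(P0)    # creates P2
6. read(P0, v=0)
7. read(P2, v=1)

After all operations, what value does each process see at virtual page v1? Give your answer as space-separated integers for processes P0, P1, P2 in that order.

Answer: 43 175 43

Derivation:
Op 1: fork(P0) -> P1. 2 ppages; refcounts: pp0:2 pp1:2
Op 2: write(P0, v0, 173). refcount(pp0)=2>1 -> COPY to pp2. 3 ppages; refcounts: pp0:1 pp1:2 pp2:1
Op 3: write(P0, v0, 143). refcount(pp2)=1 -> write in place. 3 ppages; refcounts: pp0:1 pp1:2 pp2:1
Op 4: write(P1, v1, 175). refcount(pp1)=2>1 -> COPY to pp3. 4 ppages; refcounts: pp0:1 pp1:1 pp2:1 pp3:1
Op 5: fork(P0) -> P2. 4 ppages; refcounts: pp0:1 pp1:2 pp2:2 pp3:1
Op 6: read(P0, v0) -> 143. No state change.
Op 7: read(P2, v1) -> 43. No state change.
P0: v1 -> pp1 = 43
P1: v1 -> pp3 = 175
P2: v1 -> pp1 = 43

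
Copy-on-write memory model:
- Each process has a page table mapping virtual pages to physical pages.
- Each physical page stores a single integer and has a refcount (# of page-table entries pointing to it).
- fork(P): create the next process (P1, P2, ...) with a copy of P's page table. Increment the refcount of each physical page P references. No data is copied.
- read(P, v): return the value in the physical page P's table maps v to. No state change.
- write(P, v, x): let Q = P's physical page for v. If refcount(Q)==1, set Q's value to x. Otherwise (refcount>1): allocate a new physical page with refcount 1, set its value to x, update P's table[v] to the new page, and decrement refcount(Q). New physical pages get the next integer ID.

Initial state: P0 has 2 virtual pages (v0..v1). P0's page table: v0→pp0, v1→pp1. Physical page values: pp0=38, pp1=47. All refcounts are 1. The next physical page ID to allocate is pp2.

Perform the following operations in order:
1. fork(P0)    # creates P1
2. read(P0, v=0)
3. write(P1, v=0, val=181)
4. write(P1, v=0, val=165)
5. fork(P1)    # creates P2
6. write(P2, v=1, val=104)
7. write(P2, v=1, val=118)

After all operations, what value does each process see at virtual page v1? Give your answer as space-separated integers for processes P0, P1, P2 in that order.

Op 1: fork(P0) -> P1. 2 ppages; refcounts: pp0:2 pp1:2
Op 2: read(P0, v0) -> 38. No state change.
Op 3: write(P1, v0, 181). refcount(pp0)=2>1 -> COPY to pp2. 3 ppages; refcounts: pp0:1 pp1:2 pp2:1
Op 4: write(P1, v0, 165). refcount(pp2)=1 -> write in place. 3 ppages; refcounts: pp0:1 pp1:2 pp2:1
Op 5: fork(P1) -> P2. 3 ppages; refcounts: pp0:1 pp1:3 pp2:2
Op 6: write(P2, v1, 104). refcount(pp1)=3>1 -> COPY to pp3. 4 ppages; refcounts: pp0:1 pp1:2 pp2:2 pp3:1
Op 7: write(P2, v1, 118). refcount(pp3)=1 -> write in place. 4 ppages; refcounts: pp0:1 pp1:2 pp2:2 pp3:1
P0: v1 -> pp1 = 47
P1: v1 -> pp1 = 47
P2: v1 -> pp3 = 118

Answer: 47 47 118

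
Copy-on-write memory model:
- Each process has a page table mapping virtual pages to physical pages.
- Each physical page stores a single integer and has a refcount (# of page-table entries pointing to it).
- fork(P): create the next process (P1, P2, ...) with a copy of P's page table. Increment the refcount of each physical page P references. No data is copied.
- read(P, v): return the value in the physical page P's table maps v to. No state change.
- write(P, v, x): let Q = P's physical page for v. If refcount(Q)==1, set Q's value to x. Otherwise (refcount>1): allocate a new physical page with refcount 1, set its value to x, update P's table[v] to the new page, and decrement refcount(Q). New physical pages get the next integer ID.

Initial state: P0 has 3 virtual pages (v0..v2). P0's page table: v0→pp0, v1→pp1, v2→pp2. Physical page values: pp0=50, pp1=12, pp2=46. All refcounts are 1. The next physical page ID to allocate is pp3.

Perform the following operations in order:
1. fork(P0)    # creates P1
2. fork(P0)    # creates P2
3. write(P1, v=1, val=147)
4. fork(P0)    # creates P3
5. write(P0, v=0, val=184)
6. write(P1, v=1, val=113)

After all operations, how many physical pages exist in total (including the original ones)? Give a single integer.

Op 1: fork(P0) -> P1. 3 ppages; refcounts: pp0:2 pp1:2 pp2:2
Op 2: fork(P0) -> P2. 3 ppages; refcounts: pp0:3 pp1:3 pp2:3
Op 3: write(P1, v1, 147). refcount(pp1)=3>1 -> COPY to pp3. 4 ppages; refcounts: pp0:3 pp1:2 pp2:3 pp3:1
Op 4: fork(P0) -> P3. 4 ppages; refcounts: pp0:4 pp1:3 pp2:4 pp3:1
Op 5: write(P0, v0, 184). refcount(pp0)=4>1 -> COPY to pp4. 5 ppages; refcounts: pp0:3 pp1:3 pp2:4 pp3:1 pp4:1
Op 6: write(P1, v1, 113). refcount(pp3)=1 -> write in place. 5 ppages; refcounts: pp0:3 pp1:3 pp2:4 pp3:1 pp4:1

Answer: 5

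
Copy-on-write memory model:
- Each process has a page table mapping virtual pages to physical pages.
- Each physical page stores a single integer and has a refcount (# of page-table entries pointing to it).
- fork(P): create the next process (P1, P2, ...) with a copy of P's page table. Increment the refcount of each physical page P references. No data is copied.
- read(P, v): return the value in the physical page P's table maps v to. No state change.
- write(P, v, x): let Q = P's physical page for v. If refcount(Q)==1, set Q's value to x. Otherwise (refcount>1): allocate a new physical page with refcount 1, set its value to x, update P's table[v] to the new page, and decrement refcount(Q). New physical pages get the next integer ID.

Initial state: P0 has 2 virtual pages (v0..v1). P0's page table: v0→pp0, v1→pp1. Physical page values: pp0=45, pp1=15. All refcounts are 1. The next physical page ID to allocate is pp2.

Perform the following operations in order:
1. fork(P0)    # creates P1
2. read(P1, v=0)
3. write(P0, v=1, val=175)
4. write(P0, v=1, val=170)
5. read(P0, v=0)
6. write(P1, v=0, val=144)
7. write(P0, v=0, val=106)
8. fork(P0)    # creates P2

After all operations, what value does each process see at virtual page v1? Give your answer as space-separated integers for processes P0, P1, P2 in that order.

Answer: 170 15 170

Derivation:
Op 1: fork(P0) -> P1. 2 ppages; refcounts: pp0:2 pp1:2
Op 2: read(P1, v0) -> 45. No state change.
Op 3: write(P0, v1, 175). refcount(pp1)=2>1 -> COPY to pp2. 3 ppages; refcounts: pp0:2 pp1:1 pp2:1
Op 4: write(P0, v1, 170). refcount(pp2)=1 -> write in place. 3 ppages; refcounts: pp0:2 pp1:1 pp2:1
Op 5: read(P0, v0) -> 45. No state change.
Op 6: write(P1, v0, 144). refcount(pp0)=2>1 -> COPY to pp3. 4 ppages; refcounts: pp0:1 pp1:1 pp2:1 pp3:1
Op 7: write(P0, v0, 106). refcount(pp0)=1 -> write in place. 4 ppages; refcounts: pp0:1 pp1:1 pp2:1 pp3:1
Op 8: fork(P0) -> P2. 4 ppages; refcounts: pp0:2 pp1:1 pp2:2 pp3:1
P0: v1 -> pp2 = 170
P1: v1 -> pp1 = 15
P2: v1 -> pp2 = 170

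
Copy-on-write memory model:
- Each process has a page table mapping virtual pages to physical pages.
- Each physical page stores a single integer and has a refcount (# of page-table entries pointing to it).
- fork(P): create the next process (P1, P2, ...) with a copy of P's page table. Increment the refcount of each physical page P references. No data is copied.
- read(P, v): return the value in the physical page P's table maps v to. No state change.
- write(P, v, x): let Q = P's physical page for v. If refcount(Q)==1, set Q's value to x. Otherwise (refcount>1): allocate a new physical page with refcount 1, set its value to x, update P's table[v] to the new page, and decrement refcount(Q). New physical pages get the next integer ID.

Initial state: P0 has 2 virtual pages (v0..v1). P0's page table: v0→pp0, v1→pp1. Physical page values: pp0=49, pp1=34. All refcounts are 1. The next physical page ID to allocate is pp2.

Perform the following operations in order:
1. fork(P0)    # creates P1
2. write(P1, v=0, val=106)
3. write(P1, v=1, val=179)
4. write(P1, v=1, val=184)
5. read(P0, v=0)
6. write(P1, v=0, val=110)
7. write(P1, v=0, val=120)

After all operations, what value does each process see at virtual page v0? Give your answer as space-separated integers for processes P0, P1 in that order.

Answer: 49 120

Derivation:
Op 1: fork(P0) -> P1. 2 ppages; refcounts: pp0:2 pp1:2
Op 2: write(P1, v0, 106). refcount(pp0)=2>1 -> COPY to pp2. 3 ppages; refcounts: pp0:1 pp1:2 pp2:1
Op 3: write(P1, v1, 179). refcount(pp1)=2>1 -> COPY to pp3. 4 ppages; refcounts: pp0:1 pp1:1 pp2:1 pp3:1
Op 4: write(P1, v1, 184). refcount(pp3)=1 -> write in place. 4 ppages; refcounts: pp0:1 pp1:1 pp2:1 pp3:1
Op 5: read(P0, v0) -> 49. No state change.
Op 6: write(P1, v0, 110). refcount(pp2)=1 -> write in place. 4 ppages; refcounts: pp0:1 pp1:1 pp2:1 pp3:1
Op 7: write(P1, v0, 120). refcount(pp2)=1 -> write in place. 4 ppages; refcounts: pp0:1 pp1:1 pp2:1 pp3:1
P0: v0 -> pp0 = 49
P1: v0 -> pp2 = 120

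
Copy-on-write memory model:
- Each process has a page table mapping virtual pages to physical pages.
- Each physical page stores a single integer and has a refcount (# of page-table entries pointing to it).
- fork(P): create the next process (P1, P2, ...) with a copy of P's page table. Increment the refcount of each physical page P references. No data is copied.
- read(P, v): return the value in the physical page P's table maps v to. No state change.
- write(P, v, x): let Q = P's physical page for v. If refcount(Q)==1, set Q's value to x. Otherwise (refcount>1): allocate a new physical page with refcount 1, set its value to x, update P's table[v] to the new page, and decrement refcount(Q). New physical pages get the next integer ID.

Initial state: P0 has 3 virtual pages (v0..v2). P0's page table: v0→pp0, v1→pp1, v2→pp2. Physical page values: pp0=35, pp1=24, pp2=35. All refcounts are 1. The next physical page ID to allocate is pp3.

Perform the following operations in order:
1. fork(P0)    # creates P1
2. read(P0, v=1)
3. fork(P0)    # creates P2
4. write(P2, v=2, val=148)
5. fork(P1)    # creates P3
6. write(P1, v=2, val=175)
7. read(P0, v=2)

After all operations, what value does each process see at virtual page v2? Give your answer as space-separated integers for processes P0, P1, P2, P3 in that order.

Op 1: fork(P0) -> P1. 3 ppages; refcounts: pp0:2 pp1:2 pp2:2
Op 2: read(P0, v1) -> 24. No state change.
Op 3: fork(P0) -> P2. 3 ppages; refcounts: pp0:3 pp1:3 pp2:3
Op 4: write(P2, v2, 148). refcount(pp2)=3>1 -> COPY to pp3. 4 ppages; refcounts: pp0:3 pp1:3 pp2:2 pp3:1
Op 5: fork(P1) -> P3. 4 ppages; refcounts: pp0:4 pp1:4 pp2:3 pp3:1
Op 6: write(P1, v2, 175). refcount(pp2)=3>1 -> COPY to pp4. 5 ppages; refcounts: pp0:4 pp1:4 pp2:2 pp3:1 pp4:1
Op 7: read(P0, v2) -> 35. No state change.
P0: v2 -> pp2 = 35
P1: v2 -> pp4 = 175
P2: v2 -> pp3 = 148
P3: v2 -> pp2 = 35

Answer: 35 175 148 35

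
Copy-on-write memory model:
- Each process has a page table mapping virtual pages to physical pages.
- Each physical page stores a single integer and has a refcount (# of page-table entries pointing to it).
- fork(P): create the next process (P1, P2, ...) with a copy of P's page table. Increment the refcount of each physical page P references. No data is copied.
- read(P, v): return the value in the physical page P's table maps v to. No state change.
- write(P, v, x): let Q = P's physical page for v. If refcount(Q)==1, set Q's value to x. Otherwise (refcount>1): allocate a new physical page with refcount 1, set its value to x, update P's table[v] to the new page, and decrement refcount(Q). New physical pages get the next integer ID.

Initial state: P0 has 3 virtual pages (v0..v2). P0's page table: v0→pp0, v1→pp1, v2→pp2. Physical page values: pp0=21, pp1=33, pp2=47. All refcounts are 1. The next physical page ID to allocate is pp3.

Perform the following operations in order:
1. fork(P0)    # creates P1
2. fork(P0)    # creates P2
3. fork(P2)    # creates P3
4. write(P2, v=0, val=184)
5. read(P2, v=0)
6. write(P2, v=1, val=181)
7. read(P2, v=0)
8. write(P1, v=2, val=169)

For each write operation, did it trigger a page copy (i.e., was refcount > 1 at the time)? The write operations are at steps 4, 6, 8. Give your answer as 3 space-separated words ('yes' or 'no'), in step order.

Op 1: fork(P0) -> P1. 3 ppages; refcounts: pp0:2 pp1:2 pp2:2
Op 2: fork(P0) -> P2. 3 ppages; refcounts: pp0:3 pp1:3 pp2:3
Op 3: fork(P2) -> P3. 3 ppages; refcounts: pp0:4 pp1:4 pp2:4
Op 4: write(P2, v0, 184). refcount(pp0)=4>1 -> COPY to pp3. 4 ppages; refcounts: pp0:3 pp1:4 pp2:4 pp3:1
Op 5: read(P2, v0) -> 184. No state change.
Op 6: write(P2, v1, 181). refcount(pp1)=4>1 -> COPY to pp4. 5 ppages; refcounts: pp0:3 pp1:3 pp2:4 pp3:1 pp4:1
Op 7: read(P2, v0) -> 184. No state change.
Op 8: write(P1, v2, 169). refcount(pp2)=4>1 -> COPY to pp5. 6 ppages; refcounts: pp0:3 pp1:3 pp2:3 pp3:1 pp4:1 pp5:1

yes yes yes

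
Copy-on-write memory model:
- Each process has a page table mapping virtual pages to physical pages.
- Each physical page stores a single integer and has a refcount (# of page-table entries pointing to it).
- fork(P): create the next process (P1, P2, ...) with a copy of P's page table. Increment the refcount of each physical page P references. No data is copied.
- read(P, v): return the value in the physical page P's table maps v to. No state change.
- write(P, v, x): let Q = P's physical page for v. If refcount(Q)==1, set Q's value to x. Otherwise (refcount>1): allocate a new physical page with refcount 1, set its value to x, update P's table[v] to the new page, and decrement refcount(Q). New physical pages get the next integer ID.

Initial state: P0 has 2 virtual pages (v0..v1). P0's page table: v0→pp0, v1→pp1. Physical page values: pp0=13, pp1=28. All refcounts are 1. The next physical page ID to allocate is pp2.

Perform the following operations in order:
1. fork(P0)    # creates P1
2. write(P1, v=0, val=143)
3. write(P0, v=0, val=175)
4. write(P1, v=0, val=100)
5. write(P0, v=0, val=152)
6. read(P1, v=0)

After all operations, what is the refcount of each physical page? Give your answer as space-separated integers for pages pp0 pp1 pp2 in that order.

Op 1: fork(P0) -> P1. 2 ppages; refcounts: pp0:2 pp1:2
Op 2: write(P1, v0, 143). refcount(pp0)=2>1 -> COPY to pp2. 3 ppages; refcounts: pp0:1 pp1:2 pp2:1
Op 3: write(P0, v0, 175). refcount(pp0)=1 -> write in place. 3 ppages; refcounts: pp0:1 pp1:2 pp2:1
Op 4: write(P1, v0, 100). refcount(pp2)=1 -> write in place. 3 ppages; refcounts: pp0:1 pp1:2 pp2:1
Op 5: write(P0, v0, 152). refcount(pp0)=1 -> write in place. 3 ppages; refcounts: pp0:1 pp1:2 pp2:1
Op 6: read(P1, v0) -> 100. No state change.

Answer: 1 2 1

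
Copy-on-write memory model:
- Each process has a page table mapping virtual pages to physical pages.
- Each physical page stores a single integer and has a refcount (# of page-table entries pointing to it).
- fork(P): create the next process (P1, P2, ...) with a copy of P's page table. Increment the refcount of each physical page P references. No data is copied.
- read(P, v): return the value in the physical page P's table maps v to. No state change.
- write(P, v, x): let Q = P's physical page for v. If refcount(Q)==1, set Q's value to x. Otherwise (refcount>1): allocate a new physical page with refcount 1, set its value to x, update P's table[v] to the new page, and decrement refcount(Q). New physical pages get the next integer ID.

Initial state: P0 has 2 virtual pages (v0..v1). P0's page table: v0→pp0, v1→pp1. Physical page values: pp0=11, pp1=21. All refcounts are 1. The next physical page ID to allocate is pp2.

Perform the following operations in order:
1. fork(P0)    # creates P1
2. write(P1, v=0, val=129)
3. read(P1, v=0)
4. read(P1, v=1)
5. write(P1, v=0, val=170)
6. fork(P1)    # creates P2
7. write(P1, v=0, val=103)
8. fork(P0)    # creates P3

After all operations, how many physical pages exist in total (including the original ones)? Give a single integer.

Answer: 4

Derivation:
Op 1: fork(P0) -> P1. 2 ppages; refcounts: pp0:2 pp1:2
Op 2: write(P1, v0, 129). refcount(pp0)=2>1 -> COPY to pp2. 3 ppages; refcounts: pp0:1 pp1:2 pp2:1
Op 3: read(P1, v0) -> 129. No state change.
Op 4: read(P1, v1) -> 21. No state change.
Op 5: write(P1, v0, 170). refcount(pp2)=1 -> write in place. 3 ppages; refcounts: pp0:1 pp1:2 pp2:1
Op 6: fork(P1) -> P2. 3 ppages; refcounts: pp0:1 pp1:3 pp2:2
Op 7: write(P1, v0, 103). refcount(pp2)=2>1 -> COPY to pp3. 4 ppages; refcounts: pp0:1 pp1:3 pp2:1 pp3:1
Op 8: fork(P0) -> P3. 4 ppages; refcounts: pp0:2 pp1:4 pp2:1 pp3:1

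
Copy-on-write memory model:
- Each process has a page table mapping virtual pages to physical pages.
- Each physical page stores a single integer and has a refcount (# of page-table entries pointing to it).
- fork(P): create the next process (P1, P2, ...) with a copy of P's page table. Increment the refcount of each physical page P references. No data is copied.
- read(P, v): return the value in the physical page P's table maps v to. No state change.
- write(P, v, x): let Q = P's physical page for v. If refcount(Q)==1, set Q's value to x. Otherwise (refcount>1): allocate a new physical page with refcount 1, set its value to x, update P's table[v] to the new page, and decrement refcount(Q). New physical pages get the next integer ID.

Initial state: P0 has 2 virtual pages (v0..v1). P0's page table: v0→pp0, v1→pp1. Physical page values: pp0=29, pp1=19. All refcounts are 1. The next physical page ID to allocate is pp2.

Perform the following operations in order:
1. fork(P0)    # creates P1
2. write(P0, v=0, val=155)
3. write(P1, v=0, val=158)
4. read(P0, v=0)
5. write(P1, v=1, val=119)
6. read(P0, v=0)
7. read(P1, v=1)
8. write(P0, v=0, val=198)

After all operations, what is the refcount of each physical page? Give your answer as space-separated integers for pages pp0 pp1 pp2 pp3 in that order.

Op 1: fork(P0) -> P1. 2 ppages; refcounts: pp0:2 pp1:2
Op 2: write(P0, v0, 155). refcount(pp0)=2>1 -> COPY to pp2. 3 ppages; refcounts: pp0:1 pp1:2 pp2:1
Op 3: write(P1, v0, 158). refcount(pp0)=1 -> write in place. 3 ppages; refcounts: pp0:1 pp1:2 pp2:1
Op 4: read(P0, v0) -> 155. No state change.
Op 5: write(P1, v1, 119). refcount(pp1)=2>1 -> COPY to pp3. 4 ppages; refcounts: pp0:1 pp1:1 pp2:1 pp3:1
Op 6: read(P0, v0) -> 155. No state change.
Op 7: read(P1, v1) -> 119. No state change.
Op 8: write(P0, v0, 198). refcount(pp2)=1 -> write in place. 4 ppages; refcounts: pp0:1 pp1:1 pp2:1 pp3:1

Answer: 1 1 1 1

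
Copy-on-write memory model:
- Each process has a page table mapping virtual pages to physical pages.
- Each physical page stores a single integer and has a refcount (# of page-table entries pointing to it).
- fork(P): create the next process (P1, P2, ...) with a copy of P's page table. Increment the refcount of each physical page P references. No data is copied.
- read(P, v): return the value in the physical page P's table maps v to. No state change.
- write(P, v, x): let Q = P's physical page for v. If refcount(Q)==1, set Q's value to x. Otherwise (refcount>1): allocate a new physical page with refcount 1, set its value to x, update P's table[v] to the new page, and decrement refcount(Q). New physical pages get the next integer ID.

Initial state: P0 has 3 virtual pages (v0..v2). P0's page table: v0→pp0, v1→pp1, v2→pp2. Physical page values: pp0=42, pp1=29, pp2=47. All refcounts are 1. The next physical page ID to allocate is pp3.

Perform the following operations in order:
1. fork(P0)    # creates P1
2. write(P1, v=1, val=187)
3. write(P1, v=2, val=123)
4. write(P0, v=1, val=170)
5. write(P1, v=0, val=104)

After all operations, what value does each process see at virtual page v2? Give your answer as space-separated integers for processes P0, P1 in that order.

Op 1: fork(P0) -> P1. 3 ppages; refcounts: pp0:2 pp1:2 pp2:2
Op 2: write(P1, v1, 187). refcount(pp1)=2>1 -> COPY to pp3. 4 ppages; refcounts: pp0:2 pp1:1 pp2:2 pp3:1
Op 3: write(P1, v2, 123). refcount(pp2)=2>1 -> COPY to pp4. 5 ppages; refcounts: pp0:2 pp1:1 pp2:1 pp3:1 pp4:1
Op 4: write(P0, v1, 170). refcount(pp1)=1 -> write in place. 5 ppages; refcounts: pp0:2 pp1:1 pp2:1 pp3:1 pp4:1
Op 5: write(P1, v0, 104). refcount(pp0)=2>1 -> COPY to pp5. 6 ppages; refcounts: pp0:1 pp1:1 pp2:1 pp3:1 pp4:1 pp5:1
P0: v2 -> pp2 = 47
P1: v2 -> pp4 = 123

Answer: 47 123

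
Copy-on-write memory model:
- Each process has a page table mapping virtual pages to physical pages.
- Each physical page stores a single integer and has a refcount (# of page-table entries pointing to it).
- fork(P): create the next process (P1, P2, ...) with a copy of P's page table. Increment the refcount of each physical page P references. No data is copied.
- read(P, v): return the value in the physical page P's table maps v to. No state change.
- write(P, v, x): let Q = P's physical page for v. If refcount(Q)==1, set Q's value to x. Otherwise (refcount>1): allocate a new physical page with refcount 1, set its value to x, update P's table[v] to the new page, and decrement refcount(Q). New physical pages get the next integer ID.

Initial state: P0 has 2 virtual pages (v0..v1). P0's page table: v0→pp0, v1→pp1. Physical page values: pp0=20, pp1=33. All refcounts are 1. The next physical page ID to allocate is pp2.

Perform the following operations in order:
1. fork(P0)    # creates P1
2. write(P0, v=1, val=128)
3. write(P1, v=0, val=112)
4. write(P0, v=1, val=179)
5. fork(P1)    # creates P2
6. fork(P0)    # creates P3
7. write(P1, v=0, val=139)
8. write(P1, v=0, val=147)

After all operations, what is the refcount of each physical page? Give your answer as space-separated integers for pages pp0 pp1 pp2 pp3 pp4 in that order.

Answer: 2 2 2 1 1

Derivation:
Op 1: fork(P0) -> P1. 2 ppages; refcounts: pp0:2 pp1:2
Op 2: write(P0, v1, 128). refcount(pp1)=2>1 -> COPY to pp2. 3 ppages; refcounts: pp0:2 pp1:1 pp2:1
Op 3: write(P1, v0, 112). refcount(pp0)=2>1 -> COPY to pp3. 4 ppages; refcounts: pp0:1 pp1:1 pp2:1 pp3:1
Op 4: write(P0, v1, 179). refcount(pp2)=1 -> write in place. 4 ppages; refcounts: pp0:1 pp1:1 pp2:1 pp3:1
Op 5: fork(P1) -> P2. 4 ppages; refcounts: pp0:1 pp1:2 pp2:1 pp3:2
Op 6: fork(P0) -> P3. 4 ppages; refcounts: pp0:2 pp1:2 pp2:2 pp3:2
Op 7: write(P1, v0, 139). refcount(pp3)=2>1 -> COPY to pp4. 5 ppages; refcounts: pp0:2 pp1:2 pp2:2 pp3:1 pp4:1
Op 8: write(P1, v0, 147). refcount(pp4)=1 -> write in place. 5 ppages; refcounts: pp0:2 pp1:2 pp2:2 pp3:1 pp4:1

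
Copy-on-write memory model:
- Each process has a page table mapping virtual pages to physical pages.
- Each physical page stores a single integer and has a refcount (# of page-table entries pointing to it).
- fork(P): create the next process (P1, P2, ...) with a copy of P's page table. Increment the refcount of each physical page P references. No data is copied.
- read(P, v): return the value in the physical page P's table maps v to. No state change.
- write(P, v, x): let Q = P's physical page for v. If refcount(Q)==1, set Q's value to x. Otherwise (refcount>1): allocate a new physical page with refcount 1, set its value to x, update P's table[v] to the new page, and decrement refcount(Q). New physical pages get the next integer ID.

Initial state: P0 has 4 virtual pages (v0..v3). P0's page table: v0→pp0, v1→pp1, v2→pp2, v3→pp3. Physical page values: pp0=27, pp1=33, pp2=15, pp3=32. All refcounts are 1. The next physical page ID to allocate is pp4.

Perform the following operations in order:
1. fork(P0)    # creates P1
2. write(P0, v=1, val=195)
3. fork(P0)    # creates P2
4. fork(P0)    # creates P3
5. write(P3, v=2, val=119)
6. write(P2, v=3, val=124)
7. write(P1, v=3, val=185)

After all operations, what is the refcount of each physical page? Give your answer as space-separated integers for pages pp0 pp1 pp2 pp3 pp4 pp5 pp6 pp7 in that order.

Answer: 4 1 3 2 3 1 1 1

Derivation:
Op 1: fork(P0) -> P1. 4 ppages; refcounts: pp0:2 pp1:2 pp2:2 pp3:2
Op 2: write(P0, v1, 195). refcount(pp1)=2>1 -> COPY to pp4. 5 ppages; refcounts: pp0:2 pp1:1 pp2:2 pp3:2 pp4:1
Op 3: fork(P0) -> P2. 5 ppages; refcounts: pp0:3 pp1:1 pp2:3 pp3:3 pp4:2
Op 4: fork(P0) -> P3. 5 ppages; refcounts: pp0:4 pp1:1 pp2:4 pp3:4 pp4:3
Op 5: write(P3, v2, 119). refcount(pp2)=4>1 -> COPY to pp5. 6 ppages; refcounts: pp0:4 pp1:1 pp2:3 pp3:4 pp4:3 pp5:1
Op 6: write(P2, v3, 124). refcount(pp3)=4>1 -> COPY to pp6. 7 ppages; refcounts: pp0:4 pp1:1 pp2:3 pp3:3 pp4:3 pp5:1 pp6:1
Op 7: write(P1, v3, 185). refcount(pp3)=3>1 -> COPY to pp7. 8 ppages; refcounts: pp0:4 pp1:1 pp2:3 pp3:2 pp4:3 pp5:1 pp6:1 pp7:1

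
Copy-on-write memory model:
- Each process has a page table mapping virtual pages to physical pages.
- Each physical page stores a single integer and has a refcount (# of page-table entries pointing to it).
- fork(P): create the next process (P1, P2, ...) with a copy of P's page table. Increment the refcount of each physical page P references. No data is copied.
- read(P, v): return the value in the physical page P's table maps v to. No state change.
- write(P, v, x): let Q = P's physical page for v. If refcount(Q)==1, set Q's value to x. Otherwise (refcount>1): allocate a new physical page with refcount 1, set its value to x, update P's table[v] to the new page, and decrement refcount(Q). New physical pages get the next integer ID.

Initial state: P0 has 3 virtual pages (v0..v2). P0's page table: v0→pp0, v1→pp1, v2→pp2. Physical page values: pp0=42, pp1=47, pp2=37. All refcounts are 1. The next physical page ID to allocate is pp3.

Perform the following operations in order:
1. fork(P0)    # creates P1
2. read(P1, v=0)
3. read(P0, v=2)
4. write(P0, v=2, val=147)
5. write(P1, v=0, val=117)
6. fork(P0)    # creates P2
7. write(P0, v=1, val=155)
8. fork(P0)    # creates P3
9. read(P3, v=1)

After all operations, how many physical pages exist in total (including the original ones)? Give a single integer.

Answer: 6

Derivation:
Op 1: fork(P0) -> P1. 3 ppages; refcounts: pp0:2 pp1:2 pp2:2
Op 2: read(P1, v0) -> 42. No state change.
Op 3: read(P0, v2) -> 37. No state change.
Op 4: write(P0, v2, 147). refcount(pp2)=2>1 -> COPY to pp3. 4 ppages; refcounts: pp0:2 pp1:2 pp2:1 pp3:1
Op 5: write(P1, v0, 117). refcount(pp0)=2>1 -> COPY to pp4. 5 ppages; refcounts: pp0:1 pp1:2 pp2:1 pp3:1 pp4:1
Op 6: fork(P0) -> P2. 5 ppages; refcounts: pp0:2 pp1:3 pp2:1 pp3:2 pp4:1
Op 7: write(P0, v1, 155). refcount(pp1)=3>1 -> COPY to pp5. 6 ppages; refcounts: pp0:2 pp1:2 pp2:1 pp3:2 pp4:1 pp5:1
Op 8: fork(P0) -> P3. 6 ppages; refcounts: pp0:3 pp1:2 pp2:1 pp3:3 pp4:1 pp5:2
Op 9: read(P3, v1) -> 155. No state change.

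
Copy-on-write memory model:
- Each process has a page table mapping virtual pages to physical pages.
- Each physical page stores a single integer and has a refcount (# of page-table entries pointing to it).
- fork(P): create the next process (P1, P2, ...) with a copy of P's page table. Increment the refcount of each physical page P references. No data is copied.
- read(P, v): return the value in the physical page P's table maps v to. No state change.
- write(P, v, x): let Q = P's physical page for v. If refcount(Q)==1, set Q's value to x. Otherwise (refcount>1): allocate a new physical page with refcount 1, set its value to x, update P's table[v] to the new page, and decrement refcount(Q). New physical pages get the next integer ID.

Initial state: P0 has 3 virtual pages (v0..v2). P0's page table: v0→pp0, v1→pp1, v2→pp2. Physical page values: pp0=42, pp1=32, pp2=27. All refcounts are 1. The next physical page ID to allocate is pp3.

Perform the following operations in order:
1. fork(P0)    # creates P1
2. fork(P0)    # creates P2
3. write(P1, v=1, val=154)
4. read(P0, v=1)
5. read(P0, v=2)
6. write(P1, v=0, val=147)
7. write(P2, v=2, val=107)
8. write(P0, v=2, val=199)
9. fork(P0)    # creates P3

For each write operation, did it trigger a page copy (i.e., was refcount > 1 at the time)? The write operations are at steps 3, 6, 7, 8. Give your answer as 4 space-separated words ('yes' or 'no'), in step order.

Op 1: fork(P0) -> P1. 3 ppages; refcounts: pp0:2 pp1:2 pp2:2
Op 2: fork(P0) -> P2. 3 ppages; refcounts: pp0:3 pp1:3 pp2:3
Op 3: write(P1, v1, 154). refcount(pp1)=3>1 -> COPY to pp3. 4 ppages; refcounts: pp0:3 pp1:2 pp2:3 pp3:1
Op 4: read(P0, v1) -> 32. No state change.
Op 5: read(P0, v2) -> 27. No state change.
Op 6: write(P1, v0, 147). refcount(pp0)=3>1 -> COPY to pp4. 5 ppages; refcounts: pp0:2 pp1:2 pp2:3 pp3:1 pp4:1
Op 7: write(P2, v2, 107). refcount(pp2)=3>1 -> COPY to pp5. 6 ppages; refcounts: pp0:2 pp1:2 pp2:2 pp3:1 pp4:1 pp5:1
Op 8: write(P0, v2, 199). refcount(pp2)=2>1 -> COPY to pp6. 7 ppages; refcounts: pp0:2 pp1:2 pp2:1 pp3:1 pp4:1 pp5:1 pp6:1
Op 9: fork(P0) -> P3. 7 ppages; refcounts: pp0:3 pp1:3 pp2:1 pp3:1 pp4:1 pp5:1 pp6:2

yes yes yes yes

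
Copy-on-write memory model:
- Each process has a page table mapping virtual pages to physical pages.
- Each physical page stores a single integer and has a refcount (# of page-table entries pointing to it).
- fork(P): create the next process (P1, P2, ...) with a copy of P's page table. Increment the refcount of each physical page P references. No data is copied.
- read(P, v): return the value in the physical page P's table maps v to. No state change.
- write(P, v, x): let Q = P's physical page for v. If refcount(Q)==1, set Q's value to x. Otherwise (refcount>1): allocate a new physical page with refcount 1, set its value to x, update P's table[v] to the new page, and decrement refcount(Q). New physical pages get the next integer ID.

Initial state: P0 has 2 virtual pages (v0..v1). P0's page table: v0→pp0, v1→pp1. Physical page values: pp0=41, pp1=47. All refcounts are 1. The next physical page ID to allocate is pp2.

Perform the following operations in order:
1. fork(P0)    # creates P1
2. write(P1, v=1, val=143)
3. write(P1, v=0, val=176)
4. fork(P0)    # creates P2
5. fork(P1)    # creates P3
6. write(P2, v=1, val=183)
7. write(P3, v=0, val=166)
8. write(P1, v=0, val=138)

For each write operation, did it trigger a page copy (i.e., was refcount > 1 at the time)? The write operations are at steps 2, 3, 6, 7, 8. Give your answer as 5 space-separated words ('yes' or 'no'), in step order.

Op 1: fork(P0) -> P1. 2 ppages; refcounts: pp0:2 pp1:2
Op 2: write(P1, v1, 143). refcount(pp1)=2>1 -> COPY to pp2. 3 ppages; refcounts: pp0:2 pp1:1 pp2:1
Op 3: write(P1, v0, 176). refcount(pp0)=2>1 -> COPY to pp3. 4 ppages; refcounts: pp0:1 pp1:1 pp2:1 pp3:1
Op 4: fork(P0) -> P2. 4 ppages; refcounts: pp0:2 pp1:2 pp2:1 pp3:1
Op 5: fork(P1) -> P3. 4 ppages; refcounts: pp0:2 pp1:2 pp2:2 pp3:2
Op 6: write(P2, v1, 183). refcount(pp1)=2>1 -> COPY to pp4. 5 ppages; refcounts: pp0:2 pp1:1 pp2:2 pp3:2 pp4:1
Op 7: write(P3, v0, 166). refcount(pp3)=2>1 -> COPY to pp5. 6 ppages; refcounts: pp0:2 pp1:1 pp2:2 pp3:1 pp4:1 pp5:1
Op 8: write(P1, v0, 138). refcount(pp3)=1 -> write in place. 6 ppages; refcounts: pp0:2 pp1:1 pp2:2 pp3:1 pp4:1 pp5:1

yes yes yes yes no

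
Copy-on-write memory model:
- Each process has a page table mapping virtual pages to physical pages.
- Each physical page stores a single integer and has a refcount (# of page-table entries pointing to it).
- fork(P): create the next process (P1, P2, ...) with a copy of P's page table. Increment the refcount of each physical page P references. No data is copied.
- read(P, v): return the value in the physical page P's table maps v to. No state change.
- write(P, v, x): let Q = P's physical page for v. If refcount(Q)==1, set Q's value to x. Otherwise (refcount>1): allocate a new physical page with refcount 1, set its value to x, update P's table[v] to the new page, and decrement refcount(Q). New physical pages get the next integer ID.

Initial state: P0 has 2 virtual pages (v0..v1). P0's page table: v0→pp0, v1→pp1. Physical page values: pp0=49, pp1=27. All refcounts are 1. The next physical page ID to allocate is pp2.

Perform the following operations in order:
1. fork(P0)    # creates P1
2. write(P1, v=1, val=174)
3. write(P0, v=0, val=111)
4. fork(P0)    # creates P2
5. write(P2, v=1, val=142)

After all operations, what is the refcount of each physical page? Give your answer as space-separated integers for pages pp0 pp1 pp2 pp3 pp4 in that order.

Op 1: fork(P0) -> P1. 2 ppages; refcounts: pp0:2 pp1:2
Op 2: write(P1, v1, 174). refcount(pp1)=2>1 -> COPY to pp2. 3 ppages; refcounts: pp0:2 pp1:1 pp2:1
Op 3: write(P0, v0, 111). refcount(pp0)=2>1 -> COPY to pp3. 4 ppages; refcounts: pp0:1 pp1:1 pp2:1 pp3:1
Op 4: fork(P0) -> P2. 4 ppages; refcounts: pp0:1 pp1:2 pp2:1 pp3:2
Op 5: write(P2, v1, 142). refcount(pp1)=2>1 -> COPY to pp4. 5 ppages; refcounts: pp0:1 pp1:1 pp2:1 pp3:2 pp4:1

Answer: 1 1 1 2 1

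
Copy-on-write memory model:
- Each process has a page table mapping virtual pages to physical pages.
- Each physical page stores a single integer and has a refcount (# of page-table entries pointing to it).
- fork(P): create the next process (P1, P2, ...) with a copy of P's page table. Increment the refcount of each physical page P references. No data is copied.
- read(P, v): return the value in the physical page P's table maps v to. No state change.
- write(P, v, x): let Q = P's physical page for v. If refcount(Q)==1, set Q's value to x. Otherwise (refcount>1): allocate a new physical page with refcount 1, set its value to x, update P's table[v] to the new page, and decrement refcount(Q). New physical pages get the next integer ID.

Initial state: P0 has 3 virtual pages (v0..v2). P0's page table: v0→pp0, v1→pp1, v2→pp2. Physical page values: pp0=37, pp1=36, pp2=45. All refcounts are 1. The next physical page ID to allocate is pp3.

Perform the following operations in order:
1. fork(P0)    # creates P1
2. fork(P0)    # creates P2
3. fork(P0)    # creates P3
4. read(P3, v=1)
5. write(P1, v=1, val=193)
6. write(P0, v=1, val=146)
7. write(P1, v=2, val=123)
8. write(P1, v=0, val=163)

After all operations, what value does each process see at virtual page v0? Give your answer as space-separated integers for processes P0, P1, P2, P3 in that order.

Op 1: fork(P0) -> P1. 3 ppages; refcounts: pp0:2 pp1:2 pp2:2
Op 2: fork(P0) -> P2. 3 ppages; refcounts: pp0:3 pp1:3 pp2:3
Op 3: fork(P0) -> P3. 3 ppages; refcounts: pp0:4 pp1:4 pp2:4
Op 4: read(P3, v1) -> 36. No state change.
Op 5: write(P1, v1, 193). refcount(pp1)=4>1 -> COPY to pp3. 4 ppages; refcounts: pp0:4 pp1:3 pp2:4 pp3:1
Op 6: write(P0, v1, 146). refcount(pp1)=3>1 -> COPY to pp4. 5 ppages; refcounts: pp0:4 pp1:2 pp2:4 pp3:1 pp4:1
Op 7: write(P1, v2, 123). refcount(pp2)=4>1 -> COPY to pp5. 6 ppages; refcounts: pp0:4 pp1:2 pp2:3 pp3:1 pp4:1 pp5:1
Op 8: write(P1, v0, 163). refcount(pp0)=4>1 -> COPY to pp6. 7 ppages; refcounts: pp0:3 pp1:2 pp2:3 pp3:1 pp4:1 pp5:1 pp6:1
P0: v0 -> pp0 = 37
P1: v0 -> pp6 = 163
P2: v0 -> pp0 = 37
P3: v0 -> pp0 = 37

Answer: 37 163 37 37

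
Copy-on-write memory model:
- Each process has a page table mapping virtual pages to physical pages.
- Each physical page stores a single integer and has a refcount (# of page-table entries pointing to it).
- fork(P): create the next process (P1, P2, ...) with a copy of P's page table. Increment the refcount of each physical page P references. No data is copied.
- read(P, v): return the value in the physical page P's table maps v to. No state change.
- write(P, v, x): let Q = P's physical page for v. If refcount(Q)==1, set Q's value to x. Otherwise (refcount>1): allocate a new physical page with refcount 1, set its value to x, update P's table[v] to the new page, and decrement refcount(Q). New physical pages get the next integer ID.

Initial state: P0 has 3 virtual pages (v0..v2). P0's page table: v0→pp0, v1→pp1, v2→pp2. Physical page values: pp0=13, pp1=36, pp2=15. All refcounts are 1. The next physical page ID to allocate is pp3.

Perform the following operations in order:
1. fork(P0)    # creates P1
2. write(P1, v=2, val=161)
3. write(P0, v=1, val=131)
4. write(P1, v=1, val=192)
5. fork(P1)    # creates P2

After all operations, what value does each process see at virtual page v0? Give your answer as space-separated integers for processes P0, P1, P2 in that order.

Op 1: fork(P0) -> P1. 3 ppages; refcounts: pp0:2 pp1:2 pp2:2
Op 2: write(P1, v2, 161). refcount(pp2)=2>1 -> COPY to pp3. 4 ppages; refcounts: pp0:2 pp1:2 pp2:1 pp3:1
Op 3: write(P0, v1, 131). refcount(pp1)=2>1 -> COPY to pp4. 5 ppages; refcounts: pp0:2 pp1:1 pp2:1 pp3:1 pp4:1
Op 4: write(P1, v1, 192). refcount(pp1)=1 -> write in place. 5 ppages; refcounts: pp0:2 pp1:1 pp2:1 pp3:1 pp4:1
Op 5: fork(P1) -> P2. 5 ppages; refcounts: pp0:3 pp1:2 pp2:1 pp3:2 pp4:1
P0: v0 -> pp0 = 13
P1: v0 -> pp0 = 13
P2: v0 -> pp0 = 13

Answer: 13 13 13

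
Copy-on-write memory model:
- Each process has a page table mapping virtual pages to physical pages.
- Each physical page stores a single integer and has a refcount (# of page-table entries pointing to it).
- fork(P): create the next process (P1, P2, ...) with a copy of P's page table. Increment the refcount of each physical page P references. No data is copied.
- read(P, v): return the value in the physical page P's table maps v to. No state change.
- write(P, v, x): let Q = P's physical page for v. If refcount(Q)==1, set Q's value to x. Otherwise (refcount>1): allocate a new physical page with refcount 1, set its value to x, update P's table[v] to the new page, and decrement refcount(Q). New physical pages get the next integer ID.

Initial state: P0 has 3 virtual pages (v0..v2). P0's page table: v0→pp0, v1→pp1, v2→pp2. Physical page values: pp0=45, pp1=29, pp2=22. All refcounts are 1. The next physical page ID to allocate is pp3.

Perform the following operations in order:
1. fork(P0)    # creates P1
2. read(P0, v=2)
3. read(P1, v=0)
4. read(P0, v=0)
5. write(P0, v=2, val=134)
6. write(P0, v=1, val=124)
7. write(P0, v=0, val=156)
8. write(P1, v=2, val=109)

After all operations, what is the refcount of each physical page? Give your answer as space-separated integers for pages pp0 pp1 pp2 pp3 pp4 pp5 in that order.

Op 1: fork(P0) -> P1. 3 ppages; refcounts: pp0:2 pp1:2 pp2:2
Op 2: read(P0, v2) -> 22. No state change.
Op 3: read(P1, v0) -> 45. No state change.
Op 4: read(P0, v0) -> 45. No state change.
Op 5: write(P0, v2, 134). refcount(pp2)=2>1 -> COPY to pp3. 4 ppages; refcounts: pp0:2 pp1:2 pp2:1 pp3:1
Op 6: write(P0, v1, 124). refcount(pp1)=2>1 -> COPY to pp4. 5 ppages; refcounts: pp0:2 pp1:1 pp2:1 pp3:1 pp4:1
Op 7: write(P0, v0, 156). refcount(pp0)=2>1 -> COPY to pp5. 6 ppages; refcounts: pp0:1 pp1:1 pp2:1 pp3:1 pp4:1 pp5:1
Op 8: write(P1, v2, 109). refcount(pp2)=1 -> write in place. 6 ppages; refcounts: pp0:1 pp1:1 pp2:1 pp3:1 pp4:1 pp5:1

Answer: 1 1 1 1 1 1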